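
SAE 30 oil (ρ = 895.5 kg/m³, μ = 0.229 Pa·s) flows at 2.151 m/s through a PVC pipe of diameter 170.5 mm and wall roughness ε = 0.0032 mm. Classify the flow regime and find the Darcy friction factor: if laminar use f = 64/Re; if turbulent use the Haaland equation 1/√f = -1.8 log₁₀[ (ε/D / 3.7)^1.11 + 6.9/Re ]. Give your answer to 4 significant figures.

Re = ρVD/μ = 895.5·2.151·0.1705/0.229 = 1434.
Re < 2300 → laminar, so f = 64/Re = 0.04463 (roughness is irrelevant in laminar flow).

f ≈ 0.04463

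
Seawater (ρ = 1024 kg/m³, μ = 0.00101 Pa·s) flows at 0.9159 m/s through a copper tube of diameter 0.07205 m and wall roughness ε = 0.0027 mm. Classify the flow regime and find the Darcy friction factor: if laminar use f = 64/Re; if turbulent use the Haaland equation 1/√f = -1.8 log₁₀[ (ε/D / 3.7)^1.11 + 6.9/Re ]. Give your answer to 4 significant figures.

Re = ρVD/μ = 1024·0.9159·0.07205/0.00101 = 6.691e+04.
Re > 4000 → turbulent. ε/D = 2.7e-06/0.07205 = 3.75e-05; Haaland: 1/√f = -1.8 log₁₀[2.86e-06 + 0.000103] = 7.155, so f = 0.01954.

f ≈ 0.01954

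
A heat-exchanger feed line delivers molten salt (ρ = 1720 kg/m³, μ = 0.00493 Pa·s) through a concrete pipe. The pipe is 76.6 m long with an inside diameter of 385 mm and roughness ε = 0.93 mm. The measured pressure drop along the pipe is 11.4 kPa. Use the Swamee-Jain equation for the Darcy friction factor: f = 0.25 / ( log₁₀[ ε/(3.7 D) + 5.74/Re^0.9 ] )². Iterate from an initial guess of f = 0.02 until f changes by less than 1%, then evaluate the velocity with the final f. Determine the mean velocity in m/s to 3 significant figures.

Rearranging Darcy-Weisbach: V = √(2·ΔP·D/(f·L·ρ)). With ε/D = 0.00093/0.385 = 0.00242, iterate starting from f = 0.02:
  f = 0.02 → V = √(2·1.14e+04·0.385/(0.02·76.6·1720)) = 1.825 m/s; Re = ρVD/μ = 2.452e+05; f → 0.02545
  f = 0.02545 → V = 1.618 m/s; Re = 2.173e+05; f → 0.02554
Converged (Δf/f < 1%). With the final f = 0.02554: V = √(2·1.14e+04·0.385/(0.02554·76.6·1720)) = 1.615 m/s.

V ≈ 1.62 m/s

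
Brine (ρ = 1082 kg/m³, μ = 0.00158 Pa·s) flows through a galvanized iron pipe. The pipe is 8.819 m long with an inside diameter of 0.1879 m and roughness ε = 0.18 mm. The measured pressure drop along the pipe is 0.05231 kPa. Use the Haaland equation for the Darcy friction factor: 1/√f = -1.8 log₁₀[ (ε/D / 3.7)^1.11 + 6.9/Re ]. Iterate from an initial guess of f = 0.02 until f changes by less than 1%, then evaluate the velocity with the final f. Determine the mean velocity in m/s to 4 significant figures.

Rearranging Darcy-Weisbach: V = √(2·ΔP·D/(f·L·ρ)). With ε/D = 0.00018/0.1879 = 0.000958, iterate starting from f = 0.02:
  f = 0.02 → V = √(2·52.31·0.1879/(0.02·8.819·1082)) = 0.3209 m/s; Re = ρVD/μ = 4.13e+04; f → 0.02427
  f = 0.02427 → V = 0.2914 m/s; Re = 3.749e+04; f → 0.02463
  f = 0.02463 → V = 0.2892 m/s; Re = 3.722e+04; f → 0.02466
Converged (Δf/f < 1%). With the final f = 0.02466: V = √(2·52.31·0.1879/(0.02466·8.819·1082)) = 0.289 m/s.

V ≈ 0.2890 m/s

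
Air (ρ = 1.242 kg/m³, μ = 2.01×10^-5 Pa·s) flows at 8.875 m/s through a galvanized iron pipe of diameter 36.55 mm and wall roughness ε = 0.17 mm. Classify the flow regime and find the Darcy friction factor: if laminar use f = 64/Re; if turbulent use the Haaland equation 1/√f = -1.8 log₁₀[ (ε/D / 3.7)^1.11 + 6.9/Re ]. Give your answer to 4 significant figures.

Re = ρVD/μ = 1.242·8.875·0.03655/2.01e-05 = 2.004e+04.
Re > 4000 → turbulent. ε/D = 0.00017/0.03655 = 0.00465; Haaland: 1/√f = -1.8 log₁₀[0.000603 + 0.000344] = 5.442, so f = 0.03376.

f ≈ 0.03376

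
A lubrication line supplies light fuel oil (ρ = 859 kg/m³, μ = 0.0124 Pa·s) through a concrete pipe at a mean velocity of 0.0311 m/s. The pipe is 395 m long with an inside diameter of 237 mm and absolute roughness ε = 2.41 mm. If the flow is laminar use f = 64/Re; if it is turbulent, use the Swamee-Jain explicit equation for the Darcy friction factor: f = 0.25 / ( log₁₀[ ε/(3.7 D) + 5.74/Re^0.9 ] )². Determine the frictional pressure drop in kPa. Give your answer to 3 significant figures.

Reynolds number Re = ρVD/μ = 859 · 0.0311 · 0.237 / 0.0124 = 510.6.
Re < 2300 → laminar flow, so f = 64/Re = 64/510.6 = 0.1253 (the turbulent correlation is not needed).
Darcy-Weisbach: ΔP = f(L/D)(ρV²/2) = 0.1253·(395/0.237)·(859·0.0311²/2) = 0.1253·1667·0.4154 = 86.78 Pa.
ΔP = 86.78 Pa = 0.0868 kPa.

ΔP ≈ 0.0868 kPa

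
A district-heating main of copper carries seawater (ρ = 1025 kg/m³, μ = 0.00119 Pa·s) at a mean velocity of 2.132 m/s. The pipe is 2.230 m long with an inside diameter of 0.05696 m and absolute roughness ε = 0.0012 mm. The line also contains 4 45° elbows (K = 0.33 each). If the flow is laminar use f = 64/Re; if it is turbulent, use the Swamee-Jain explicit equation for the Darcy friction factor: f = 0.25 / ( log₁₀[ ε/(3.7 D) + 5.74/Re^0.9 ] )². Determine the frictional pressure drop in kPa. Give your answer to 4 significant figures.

Reynolds number Re = ρVD/μ = 1025 · 2.132 · 0.05696 / 0.00119 = 1.046e+05.
Re > 4000 → turbulent. Relative roughness ε/D = 1.2e-06/0.05696 = 2.11e-05. Swamee-Jain: f = 0.25/(log₁₀[2.11e-05/3.7 + 5.74/1.046e+05^0.9])² = 0.25/(log₁₀[5.69e-06 + 0.000174])² = 0.25/(-3.745)² = 0.01783.
Total minor-loss coefficient ΣK = 4·0.33 = 1.32.
ΔP = [f·L/D + ΣK]·(ρV²/2) = [0.01783·2.23/0.05696 + 1.32]·(1025·2.132²/2) = [0.698 + 1.32]·2330 = 4701 Pa.
ΔP = 4701 Pa = 4.701 kPa.

ΔP ≈ 4.701 kPa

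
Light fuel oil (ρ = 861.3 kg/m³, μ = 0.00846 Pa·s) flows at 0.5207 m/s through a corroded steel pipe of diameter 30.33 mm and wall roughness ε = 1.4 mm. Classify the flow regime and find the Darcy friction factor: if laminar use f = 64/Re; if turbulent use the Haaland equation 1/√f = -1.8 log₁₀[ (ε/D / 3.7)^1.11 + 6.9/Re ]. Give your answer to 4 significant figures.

f ≈ 0.03980

Re = ρVD/μ = 861.3·0.5207·0.03033/0.00846 = 1608.
Re < 2300 → laminar, so f = 64/Re = 0.0398 (roughness is irrelevant in laminar flow).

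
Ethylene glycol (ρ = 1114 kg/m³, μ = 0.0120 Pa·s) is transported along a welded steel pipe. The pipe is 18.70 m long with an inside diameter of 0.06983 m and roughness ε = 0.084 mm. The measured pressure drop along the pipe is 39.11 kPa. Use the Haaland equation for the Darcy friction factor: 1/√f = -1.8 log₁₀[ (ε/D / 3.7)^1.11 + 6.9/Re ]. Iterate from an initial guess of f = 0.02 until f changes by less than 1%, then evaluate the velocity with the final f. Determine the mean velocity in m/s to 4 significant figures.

Rearranging Darcy-Weisbach: V = √(2·ΔP·D/(f·L·ρ)). With ε/D = 8.4e-05/0.06983 = 0.0012, iterate starting from f = 0.02:
  f = 0.02 → V = √(2·3.911e+04·0.06983/(0.02·18.7·1114)) = 3.621 m/s; Re = ρVD/μ = 2.347e+04; f → 0.02721
  f = 0.02721 → V = 3.104 m/s; Re = 2.012e+04; f → 0.02798
  f = 0.02798 → V = 3.061 m/s; Re = 1.984e+04; f → 0.02805
Converged (Δf/f < 1%). With the final f = 0.02805: V = √(2·3.911e+04·0.06983/(0.02805·18.7·1114)) = 3.057 m/s.

V ≈ 3.057 m/s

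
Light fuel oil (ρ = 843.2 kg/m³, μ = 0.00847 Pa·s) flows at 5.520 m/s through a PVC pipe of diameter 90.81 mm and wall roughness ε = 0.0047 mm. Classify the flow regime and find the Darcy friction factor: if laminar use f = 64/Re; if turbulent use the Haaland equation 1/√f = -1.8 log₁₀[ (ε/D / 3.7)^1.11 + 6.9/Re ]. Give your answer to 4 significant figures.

f ≈ 0.02086

Re = ρVD/μ = 843.2·5.52·0.09081/0.00847 = 4.99e+04.
Re > 4000 → turbulent. ε/D = 4.7e-06/0.09081 = 5.18e-05; Haaland: 1/√f = -1.8 log₁₀[4.09e-06 + 0.000138] = 6.924, so f = 0.02086.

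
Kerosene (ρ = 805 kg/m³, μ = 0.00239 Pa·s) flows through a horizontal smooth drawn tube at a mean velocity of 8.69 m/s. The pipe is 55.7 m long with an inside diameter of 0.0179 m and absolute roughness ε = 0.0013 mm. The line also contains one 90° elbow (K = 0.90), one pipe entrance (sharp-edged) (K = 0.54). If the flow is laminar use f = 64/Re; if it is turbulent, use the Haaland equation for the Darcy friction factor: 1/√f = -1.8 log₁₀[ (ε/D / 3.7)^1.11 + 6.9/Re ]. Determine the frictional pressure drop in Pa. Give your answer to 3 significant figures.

ΔP ≈ 2.00×10^6 Pa

Reynolds number Re = ρVD/μ = 805 · 8.69 · 0.0179 / 0.00239 = 5.239e+04.
Re > 4000 → turbulent. Relative roughness ε/D = 1.3e-06/0.0179 = 7.26e-05. Haaland: 1/√f = -1.8 log₁₀[(7.26e-05/3.7)^1.11 + 6.9/5.239e+04] = -1.8 log₁₀[5.96e-06 + 0.000132] = 6.95, so f = 0.0207.
Total minor-loss coefficient ΣK = 1·0.9 + 1·0.54 = 1.44.
ΔP = [f·L/D + ΣK]·(ρV²/2) = [0.0207·55.7/0.0179 + 1.44]·(805·8.69²/2) = [64.42 + 1.44]·3.04e+04 = 2.002e+06 Pa.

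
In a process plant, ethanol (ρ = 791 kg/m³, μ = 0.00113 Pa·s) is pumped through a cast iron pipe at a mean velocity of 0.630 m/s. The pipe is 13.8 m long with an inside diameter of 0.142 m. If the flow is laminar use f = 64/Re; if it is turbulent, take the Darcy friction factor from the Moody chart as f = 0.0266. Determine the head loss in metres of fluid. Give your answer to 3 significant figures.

Reynolds number Re = ρVD/μ = 791 · 0.63 · 0.142 / 0.00113 = 6.262e+04.
Re > 4000 → turbulent; use the Moody-chart value f = 0.0266.
Darcy-Weisbach: ΔP = f(L/D)(ρV²/2) = 0.0266·(13.8/0.142)·(791·0.63²/2) = 0.0266·97.18·157 = 405.8 Pa.
Head loss h_f = ΔP/(ρg) = 405.8/(791·9.81) = 0.0523 m.

h_f ≈ 0.0523 m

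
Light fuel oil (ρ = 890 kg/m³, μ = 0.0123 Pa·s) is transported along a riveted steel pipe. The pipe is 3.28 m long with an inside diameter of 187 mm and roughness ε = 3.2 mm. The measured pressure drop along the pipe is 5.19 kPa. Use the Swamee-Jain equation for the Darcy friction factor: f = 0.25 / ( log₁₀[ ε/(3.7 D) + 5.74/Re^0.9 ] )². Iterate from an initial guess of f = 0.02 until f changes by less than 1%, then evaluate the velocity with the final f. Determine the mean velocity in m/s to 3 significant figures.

V ≈ 3.76 m/s

Rearranging Darcy-Weisbach: V = √(2·ΔP·D/(f·L·ρ)). With ε/D = 0.0032/0.187 = 0.0171, iterate starting from f = 0.02:
  f = 0.02 → V = √(2·5190·0.187/(0.02·3.28·890)) = 5.766 m/s; Re = ρVD/μ = 7.802e+04; f → 0.04669
  f = 0.04669 → V = 3.774 m/s; Re = 5.107e+04; f → 0.04706
Converged (Δf/f < 1%). With the final f = 0.04706: V = √(2·5190·0.187/(0.04706·3.28·890)) = 3.759 m/s.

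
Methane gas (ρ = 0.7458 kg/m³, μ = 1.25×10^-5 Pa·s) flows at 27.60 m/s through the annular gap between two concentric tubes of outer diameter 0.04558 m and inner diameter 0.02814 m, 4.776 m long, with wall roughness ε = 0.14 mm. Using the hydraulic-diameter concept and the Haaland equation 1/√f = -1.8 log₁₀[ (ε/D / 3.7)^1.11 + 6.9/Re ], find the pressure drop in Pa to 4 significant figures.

ΔP ≈ 2912 Pa

Hydraulic diameter D_h = 4A/P = D_o - D_i = 0.04558 - 0.02814 = 0.01744 m.
Re = ρVD_h/μ = 0.7458·27.6·0.01744/1.25e-05 = 2.872e+04.
ε/D_h = 0.00014/0.01744 = 0.00803; Haaland gives 1/√f = -1.8 log₁₀[0.00111+0.00024] = 5.168, so f = 0.03744.
ΔP = f(L/D_h)(ρV²/2) = 0.03744·4.776/0.01744·284.1 = 2912 Pa.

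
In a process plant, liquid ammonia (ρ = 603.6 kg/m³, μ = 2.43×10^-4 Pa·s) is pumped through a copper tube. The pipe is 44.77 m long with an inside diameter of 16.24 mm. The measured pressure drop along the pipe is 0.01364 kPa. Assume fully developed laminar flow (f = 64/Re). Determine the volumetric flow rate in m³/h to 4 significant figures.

For laminar flow, f = 64/Re with Re = ρVD/μ, so Darcy-Weisbach reduces to ΔP = 32μLV/D². Solving for V: V = ΔP·D²/(32μL) = 13.64·(0.01624)²/(32·0.000243·44.77) = 0.01033 m/s.
Check: Re = ρVD/μ = 603.6·0.01033·0.01624/0.000243 = 416.8 < 2300, so the laminar assumption holds.
Q = V·A = 0.01033·(π/4·0.01624²) = 2.14e-06 m³/s = 0.007706 m³/h.

Q ≈ 0.007706 m³/h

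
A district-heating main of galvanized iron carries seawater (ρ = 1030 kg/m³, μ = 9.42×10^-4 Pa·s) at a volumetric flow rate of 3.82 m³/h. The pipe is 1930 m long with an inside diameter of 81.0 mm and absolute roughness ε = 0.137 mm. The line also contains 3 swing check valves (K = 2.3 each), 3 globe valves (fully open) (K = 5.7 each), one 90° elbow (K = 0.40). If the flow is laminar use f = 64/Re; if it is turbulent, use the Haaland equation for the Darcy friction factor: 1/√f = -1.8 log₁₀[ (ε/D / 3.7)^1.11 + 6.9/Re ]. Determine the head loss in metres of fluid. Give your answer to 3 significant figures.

Q = 3.82 m³/h = 3.82/3600 = 0.001061 m³/s.
Cross-sectional area A = πD²/4 = π(0.081)²/4 = 0.005153 m²; mean velocity V = Q/A = 0.001061/0.005153 = 0.2059 m/s.
Reynolds number Re = ρVD/μ = 1030 · 0.2059 · 0.081 / 0.000942 = 1.824e+04.
Re > 4000 → turbulent. Relative roughness ε/D = 0.000137/0.081 = 0.00169. Haaland: 1/√f = -1.8 log₁₀[(0.00169/3.7)^1.11 + 6.9/1.824e+04] = -1.8 log₁₀[0.000196 + 0.000378] = 5.833, so f = 0.02939.
Total minor-loss coefficient ΣK = 3·2.3 + 3·5.7 + 1·0.4 = 24.4.
ΔP = [f·L/D + ΣK]·(ρV²/2) = [0.02939·1930/0.081 + 24.4]·(1030·0.2059²/2) = [700.2 + 24.4]·21.84 = 1.582e+04 Pa.
Head loss h_f = ΔP/(ρg) = 1.582e+04/(1030·9.81) = 1.57 m.

h_f ≈ 1.57 m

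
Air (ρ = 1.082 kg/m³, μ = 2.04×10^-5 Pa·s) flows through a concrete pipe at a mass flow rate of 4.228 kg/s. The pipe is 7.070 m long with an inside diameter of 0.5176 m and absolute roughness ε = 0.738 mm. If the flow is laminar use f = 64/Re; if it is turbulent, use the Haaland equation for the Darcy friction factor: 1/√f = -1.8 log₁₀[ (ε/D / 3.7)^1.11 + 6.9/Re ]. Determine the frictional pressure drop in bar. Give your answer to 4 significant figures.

A = πD²/4 = π(0.5176)²/4 = 0.2104 m²; mean velocity V = ṁ/(ρA) = 4.228/(1.082 · 0.2104) = 18.57 m/s.
Reynolds number Re = ρVD/μ = 1.082 · 18.57 · 0.5176 / 2.04e-05 = 5.098e+05.
Re > 4000 → turbulent. Relative roughness ε/D = 0.000738/0.5176 = 0.00143. Haaland: 1/√f = -1.8 log₁₀[(0.00143/3.7)^1.11 + 6.9/5.098e+05] = -1.8 log₁₀[0.000162 + 1.35e-05] = 6.759, so f = 0.02189.
Darcy-Weisbach: ΔP = f(L/D)(ρV²/2) = 0.02189·(7.07/0.5176)·(1.082·18.57²/2) = 0.02189·13.66·186.6 = 55.79 Pa.
ΔP = 55.79 Pa = 5.579×10^-4 bar.

ΔP ≈ 5.579×10^-4 bar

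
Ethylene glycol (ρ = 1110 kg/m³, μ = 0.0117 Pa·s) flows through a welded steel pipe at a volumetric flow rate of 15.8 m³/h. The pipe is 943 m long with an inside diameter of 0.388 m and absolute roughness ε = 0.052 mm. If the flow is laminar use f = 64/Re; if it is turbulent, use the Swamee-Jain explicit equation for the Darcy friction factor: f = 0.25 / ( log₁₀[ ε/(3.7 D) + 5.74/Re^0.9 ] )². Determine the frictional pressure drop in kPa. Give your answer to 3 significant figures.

Q = 15.8 m³/h = 15.8/3600 = 0.004389 m³/s.
Cross-sectional area A = πD²/4 = π(0.388)²/4 = 0.1182 m²; mean velocity V = Q/A = 0.004389/0.1182 = 0.03712 m/s.
Reynolds number Re = ρVD/μ = 1110 · 0.03712 · 0.388 / 0.0117 = 1366.
Re < 2300 → laminar flow, so f = 64/Re = 64/1366 = 0.04684 (the turbulent correlation is not needed).
Darcy-Weisbach: ΔP = f(L/D)(ρV²/2) = 0.04684·(943/0.388)·(1110·0.03712²/2) = 0.04684·2430·0.7647 = 87.05 Pa.
ΔP = 87.05 Pa = 0.0871 kPa.

ΔP ≈ 0.0871 kPa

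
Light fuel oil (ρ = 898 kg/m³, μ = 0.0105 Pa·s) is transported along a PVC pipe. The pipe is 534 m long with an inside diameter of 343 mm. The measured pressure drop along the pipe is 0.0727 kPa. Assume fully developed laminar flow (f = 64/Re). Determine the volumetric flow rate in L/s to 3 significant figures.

Q ≈ 4.40 L/s

For laminar flow, f = 64/Re with Re = ρVD/μ, so Darcy-Weisbach reduces to ΔP = 32μLV/D². Solving for V: V = ΔP·D²/(32μL) = 72.7·(0.343)²/(32·0.0105·534) = 0.04767 m/s.
Check: Re = ρVD/μ = 898·0.04767·0.343/0.0105 = 1398 < 2300, so the laminar assumption holds.
Q = V·A = 0.04767·(π/4·0.343²) = 0.004405 m³/s = 4.40 L/s.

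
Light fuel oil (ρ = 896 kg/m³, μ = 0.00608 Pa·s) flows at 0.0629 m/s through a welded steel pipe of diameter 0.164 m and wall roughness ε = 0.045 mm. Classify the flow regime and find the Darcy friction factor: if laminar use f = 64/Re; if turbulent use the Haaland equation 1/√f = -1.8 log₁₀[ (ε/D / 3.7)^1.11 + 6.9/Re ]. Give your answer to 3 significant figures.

Re = ρVD/μ = 896·0.0629·0.164/0.00608 = 1520.
Re < 2300 → laminar, so f = 64/Re = 0.0421 (roughness is irrelevant in laminar flow).

f ≈ 0.0421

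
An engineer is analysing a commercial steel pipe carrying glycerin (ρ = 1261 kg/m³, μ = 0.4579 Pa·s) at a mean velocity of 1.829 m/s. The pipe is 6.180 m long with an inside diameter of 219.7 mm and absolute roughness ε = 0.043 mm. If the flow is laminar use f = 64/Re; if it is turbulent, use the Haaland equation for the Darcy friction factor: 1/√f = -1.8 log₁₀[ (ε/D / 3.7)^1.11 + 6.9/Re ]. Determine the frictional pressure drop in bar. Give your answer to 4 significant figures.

Reynolds number Re = ρVD/μ = 1261 · 1.829 · 0.2197 / 0.458 = 1107.
Re < 2300 → laminar flow, so f = 64/Re = 64/1107 = 0.05784 (the turbulent correlation is not needed).
Darcy-Weisbach: ΔP = f(L/D)(ρV²/2) = 0.05784·(6.18/0.2197)·(1261·1.829²/2) = 0.05784·28.13·2109 = 3431 Pa.
ΔP = 3431 Pa = 0.03431 bar.

ΔP ≈ 0.03431 bar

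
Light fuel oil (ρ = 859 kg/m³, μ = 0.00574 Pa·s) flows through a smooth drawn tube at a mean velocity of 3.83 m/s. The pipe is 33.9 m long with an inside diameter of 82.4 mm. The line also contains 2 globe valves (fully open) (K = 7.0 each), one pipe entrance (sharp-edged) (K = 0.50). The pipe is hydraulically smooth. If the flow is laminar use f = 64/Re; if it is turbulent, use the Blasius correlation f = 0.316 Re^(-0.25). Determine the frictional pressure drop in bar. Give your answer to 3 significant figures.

Reynolds number Re = ρVD/μ = 859 · 3.83 · 0.0824 / 0.00574 = 4.723e+04.
Re > 4000 → turbulent. Smooth-pipe (Blasius): f = 0.316 Re^(-0.25) = 0.316/(4.723e+04)^0.25 = 0.02144.
Total minor-loss coefficient ΣK = 2·7 + 1·0.5 = 14.5.
ΔP = [f·L/D + ΣK]·(ρV²/2) = [0.02144·33.9/0.0824 + 14.5]·(859·3.83²/2) = [8.819 + 14.5]·6300 = 1.469e+05 Pa.
ΔP = 1.469e+05 Pa = 1.47 bar.

ΔP ≈ 1.47 bar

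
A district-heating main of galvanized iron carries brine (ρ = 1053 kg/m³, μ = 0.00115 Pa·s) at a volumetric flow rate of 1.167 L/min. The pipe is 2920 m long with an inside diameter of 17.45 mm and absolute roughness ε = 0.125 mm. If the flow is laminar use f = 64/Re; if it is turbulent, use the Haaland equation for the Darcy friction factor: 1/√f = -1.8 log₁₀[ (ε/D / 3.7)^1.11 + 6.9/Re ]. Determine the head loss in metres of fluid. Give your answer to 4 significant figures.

h_f ≈ 2.778 m

Q = 1.167 L/min = 1.167/60000 = 1.945e-05 m³/s.
Cross-sectional area A = πD²/4 = π(0.01745)²/4 = 0.0002392 m²; mean velocity V = Q/A = 1.945e-05/0.0002392 = 0.08133 m/s.
Reynolds number Re = ρVD/μ = 1053 · 0.08133 · 0.01745 / 0.00115 = 1299.
Re < 2300 → laminar flow, so f = 64/Re = 64/1299 = 0.04925 (the turbulent correlation is not needed).
Darcy-Weisbach: ΔP = f(L/D)(ρV²/2) = 0.04925·(2920/0.01745)·(1053·0.08133²/2) = 0.04925·1.673e+05·3.482 = 2.87e+04 Pa.
Head loss h_f = ΔP/(ρg) = 2.87e+04/(1053·9.81) = 2.778 m.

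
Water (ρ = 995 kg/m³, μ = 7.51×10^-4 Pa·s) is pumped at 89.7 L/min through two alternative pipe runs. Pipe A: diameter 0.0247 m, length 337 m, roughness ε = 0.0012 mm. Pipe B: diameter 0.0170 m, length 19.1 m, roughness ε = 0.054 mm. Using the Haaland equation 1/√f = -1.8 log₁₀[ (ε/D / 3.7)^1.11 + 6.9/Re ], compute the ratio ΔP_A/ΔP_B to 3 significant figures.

ΔP_A/ΔP_B ≈ 1.78

Pipe A: V = Q/A = 0.001495/0.0004792 = 3.12 m/s; Re = 1.021e+05; ε/D = 4.86e-05; Haaland → f = 0.01795; ΔP_A = f(L/D)(ρV²/2) = 1.186e+06 Pa.
Pipe B: V = Q/A = 0.001495/0.000227 = 6.586 m/s; Re = 1.483e+05; ε/D = 0.00318; Haaland → f = 0.02742; ΔP_B = f(L/D)(ρV²/2) = 6.648e+05 Pa.
ΔP_A/ΔP_B = 1.186e+06/6.648e+05 = 1.78.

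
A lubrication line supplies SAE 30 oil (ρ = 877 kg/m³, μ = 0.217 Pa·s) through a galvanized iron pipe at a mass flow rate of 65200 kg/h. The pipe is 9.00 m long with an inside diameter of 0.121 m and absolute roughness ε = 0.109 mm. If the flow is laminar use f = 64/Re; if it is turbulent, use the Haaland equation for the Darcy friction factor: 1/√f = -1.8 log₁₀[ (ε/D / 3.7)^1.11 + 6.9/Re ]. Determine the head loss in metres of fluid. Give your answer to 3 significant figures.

ṁ = 65200 kg/h = 65200/3600 = 18.11 kg/s.
A = πD²/4 = π(0.121)²/4 = 0.0115 m²; mean velocity V = ṁ/(ρA) = 18.11/(877 · 0.0115) = 1.796 m/s.
Reynolds number Re = ρVD/μ = 877 · 1.796 · 0.121 / 0.217 = 878.2.
Re < 2300 → laminar flow, so f = 64/Re = 64/878.2 = 0.07287 (the turbulent correlation is not needed).
Darcy-Weisbach: ΔP = f(L/D)(ρV²/2) = 0.07287·(9/0.121)·(877·1.796²/2) = 0.07287·74.38·1414 = 7666 Pa.
Head loss h_f = ΔP/(ρg) = 7666/(877·9.81) = 0.891 m.

h_f ≈ 0.891 m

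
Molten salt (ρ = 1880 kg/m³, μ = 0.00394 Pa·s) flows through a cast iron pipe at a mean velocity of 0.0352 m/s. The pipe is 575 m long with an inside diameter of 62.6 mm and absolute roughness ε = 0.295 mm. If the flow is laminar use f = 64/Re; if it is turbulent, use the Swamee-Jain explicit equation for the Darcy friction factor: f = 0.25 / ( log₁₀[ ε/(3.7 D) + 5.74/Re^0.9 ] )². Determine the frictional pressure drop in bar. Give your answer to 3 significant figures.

ΔP ≈ 0.00651 bar

Reynolds number Re = ρVD/μ = 1880 · 0.0352 · 0.0626 / 0.00394 = 1051.
Re < 2300 → laminar flow, so f = 64/Re = 64/1051 = 0.06087 (the turbulent correlation is not needed).
Darcy-Weisbach: ΔP = f(L/D)(ρV²/2) = 0.06087·(575/0.0626)·(1880·0.0352²/2) = 0.06087·9185·1.165 = 651.2 Pa.
ΔP = 651.2 Pa = 0.00651 bar.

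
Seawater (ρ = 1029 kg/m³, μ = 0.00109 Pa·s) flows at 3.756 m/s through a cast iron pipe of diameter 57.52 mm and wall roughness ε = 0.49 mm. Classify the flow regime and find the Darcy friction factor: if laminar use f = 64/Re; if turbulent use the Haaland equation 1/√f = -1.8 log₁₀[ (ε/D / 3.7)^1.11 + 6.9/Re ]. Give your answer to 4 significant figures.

Re = ρVD/μ = 1029·3.756·0.05752/0.00109 = 2.04e+05.
Re > 4000 → turbulent. ε/D = 0.00049/0.05752 = 0.00852; Haaland: 1/√f = -1.8 log₁₀[0.00118 + 3.38e-05] = 5.248, so f = 0.0363.

f ≈ 0.03630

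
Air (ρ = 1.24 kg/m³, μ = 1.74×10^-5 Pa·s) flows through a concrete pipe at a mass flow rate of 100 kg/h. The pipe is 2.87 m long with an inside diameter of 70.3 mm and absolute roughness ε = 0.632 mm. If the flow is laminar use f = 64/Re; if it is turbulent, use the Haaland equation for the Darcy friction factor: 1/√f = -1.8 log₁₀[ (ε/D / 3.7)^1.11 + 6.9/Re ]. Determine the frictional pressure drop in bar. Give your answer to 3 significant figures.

ṁ = 100 kg/h = 100/3600 = 0.02778 kg/s.
A = πD²/4 = π(0.0703)²/4 = 0.003882 m²; mean velocity V = ṁ/(ρA) = 0.02778/(1.24 · 0.003882) = 5.771 m/s.
Reynolds number Re = ρVD/μ = 1.24 · 5.771 · 0.0703 / 1.74e-05 = 2.891e+04.
Re > 4000 → turbulent. Relative roughness ε/D = 0.000632/0.0703 = 0.00899. Haaland: 1/√f = -1.8 log₁₀[(0.00899/3.7)^1.11 + 6.9/2.891e+04] = -1.8 log₁₀[0.00125 + 0.000239] = 5.087, so f = 0.03864.
Darcy-Weisbach: ΔP = f(L/D)(ρV²/2) = 0.03864·(2.87/0.0703)·(1.24·5.771²/2) = 0.03864·40.83·20.65 = 32.57 Pa.
ΔP = 32.57 Pa = 3.26×10^-4 bar.

ΔP ≈ 3.26×10^-4 bar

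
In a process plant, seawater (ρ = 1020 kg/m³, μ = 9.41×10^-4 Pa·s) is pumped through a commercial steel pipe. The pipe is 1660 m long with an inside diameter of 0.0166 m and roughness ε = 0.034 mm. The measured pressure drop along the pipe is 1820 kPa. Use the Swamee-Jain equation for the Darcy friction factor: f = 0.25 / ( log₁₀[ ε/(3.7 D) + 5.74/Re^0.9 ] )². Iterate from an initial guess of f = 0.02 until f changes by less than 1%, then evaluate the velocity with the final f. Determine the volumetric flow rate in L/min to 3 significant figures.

Rearranging Darcy-Weisbach: V = √(2·ΔP·D/(f·L·ρ)). With ε/D = 3.4e-05/0.0166 = 0.00205, iterate starting from f = 0.02:
  f = 0.02 → V = √(2·1.82e+06·0.0166/(0.02·1660·1020)) = 1.336 m/s; Re = ρVD/μ = 2.404e+04; f → 0.02937
  f = 0.02937 → V = 1.102 m/s; Re = 1.984e+04; f → 0.03024
  f = 0.03024 → V = 1.086 m/s; Re = 1.955e+04; f → 0.03031
Converged (Δf/f < 1%). With the final f = 0.03031: V = √(2·1.82e+06·0.0166/(0.03031·1660·1020)) = 1.085 m/s.
Q = V·A = 1.085·(π/4·0.0166²) = 0.0002349 m³/s = 14.1 L/min.

Q ≈ 14.1 L/min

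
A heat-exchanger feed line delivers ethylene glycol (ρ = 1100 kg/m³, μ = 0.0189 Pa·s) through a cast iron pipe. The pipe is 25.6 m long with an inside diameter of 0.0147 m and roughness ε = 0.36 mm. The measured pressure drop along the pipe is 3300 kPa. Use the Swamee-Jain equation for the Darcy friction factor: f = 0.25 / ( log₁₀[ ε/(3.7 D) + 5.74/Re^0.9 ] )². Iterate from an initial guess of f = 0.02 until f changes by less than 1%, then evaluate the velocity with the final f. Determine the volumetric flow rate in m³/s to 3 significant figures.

Rearranging Darcy-Weisbach: V = √(2·ΔP·D/(f·L·ρ)). With ε/D = 0.00036/0.0147 = 0.0245, iterate starting from f = 0.02:
  f = 0.02 → V = √(2·3.3e+06·0.0147/(0.02·25.6·1100)) = 13.12 m/s; Re = ρVD/μ = 1.123e+04; f → 0.05661
  f = 0.05661 → V = 7.801 m/s; Re = 6674; f → 0.05887
  f = 0.05887 → V = 7.65 m/s; Re = 6545; f → 0.05897
Converged (Δf/f < 1%). With the final f = 0.05897: V = √(2·3.3e+06·0.0147/(0.05897·25.6·1100)) = 7.644 m/s.
Q = V·A = 7.644·(π/4·0.0147²) = 0.001297 m³/s = 0.00130 m³/s.

Q ≈ 0.00130 m³/s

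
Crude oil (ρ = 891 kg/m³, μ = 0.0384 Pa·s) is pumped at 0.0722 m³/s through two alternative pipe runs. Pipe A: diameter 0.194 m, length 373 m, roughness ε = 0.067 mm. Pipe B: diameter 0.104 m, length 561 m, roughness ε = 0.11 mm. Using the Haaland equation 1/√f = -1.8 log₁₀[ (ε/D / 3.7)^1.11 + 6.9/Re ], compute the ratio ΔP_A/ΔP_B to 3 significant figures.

ΔP_A/ΔP_B ≈ 0.0326

Pipe A: V = Q/A = 0.0722/0.02956 = 2.443 m/s; Re = 1.099e+04; ε/D = 0.000345; Haaland → f = 0.03053; ΔP_A = f(L/D)(ρV²/2) = 1.56e+05 Pa.
Pipe B: V = Q/A = 0.0722/0.008495 = 8.499 m/s; Re = 2.051e+04; ε/D = 0.00106; Haaland → f = 0.0276; ΔP_B = f(L/D)(ρV²/2) = 4.791e+06 Pa.
ΔP_A/ΔP_B = 1.56e+05/4.791e+06 = 0.0326.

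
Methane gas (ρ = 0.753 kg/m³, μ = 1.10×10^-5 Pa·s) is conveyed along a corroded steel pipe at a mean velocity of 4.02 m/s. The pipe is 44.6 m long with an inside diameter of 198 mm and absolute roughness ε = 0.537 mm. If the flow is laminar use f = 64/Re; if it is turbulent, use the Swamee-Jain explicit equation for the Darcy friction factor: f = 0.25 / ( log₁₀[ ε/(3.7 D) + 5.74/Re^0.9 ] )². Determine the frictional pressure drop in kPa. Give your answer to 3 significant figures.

Reynolds number Re = ρVD/μ = 0.753 · 4.02 · 0.198 / 1.1e-05 = 5.449e+04.
Re > 4000 → turbulent. Relative roughness ε/D = 0.000537/0.198 = 0.00271. Swamee-Jain: f = 0.25/(log₁₀[0.00271/3.7 + 5.74/5.449e+04^0.9])² = 0.25/(log₁₀[0.000733 + 0.000314])² = 0.25/(-2.98)² = 0.02815.
Darcy-Weisbach: ΔP = f(L/D)(ρV²/2) = 0.02815·(44.6/0.198)·(0.753·4.02²/2) = 0.02815·225.3·6.084 = 38.58 Pa.
ΔP = 38.58 Pa = 0.0386 kPa.

ΔP ≈ 0.0386 kPa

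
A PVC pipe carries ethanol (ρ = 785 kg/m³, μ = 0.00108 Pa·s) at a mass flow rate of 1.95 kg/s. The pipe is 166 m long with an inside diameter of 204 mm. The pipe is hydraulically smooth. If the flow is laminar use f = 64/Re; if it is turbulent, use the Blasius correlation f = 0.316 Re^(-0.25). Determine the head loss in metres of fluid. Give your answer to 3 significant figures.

A = πD²/4 = π(0.204)²/4 = 0.03269 m²; mean velocity V = ṁ/(ρA) = 1.95/(785 · 0.03269) = 0.076 m/s.
Reynolds number Re = ρVD/μ = 785 · 0.076 · 0.204 / 0.00108 = 1.127e+04.
Re > 4000 → turbulent. Smooth-pipe (Blasius): f = 0.316 Re^(-0.25) = 0.316/(1.127e+04)^0.25 = 0.03067.
Darcy-Weisbach: ΔP = f(L/D)(ρV²/2) = 0.03067·(166/0.204)·(785·0.076²/2) = 0.03067·813.7·2.267 = 56.58 Pa.
Head loss h_f = ΔP/(ρg) = 56.58/(785·9.81) = 0.00735 m.

h_f ≈ 0.00735 m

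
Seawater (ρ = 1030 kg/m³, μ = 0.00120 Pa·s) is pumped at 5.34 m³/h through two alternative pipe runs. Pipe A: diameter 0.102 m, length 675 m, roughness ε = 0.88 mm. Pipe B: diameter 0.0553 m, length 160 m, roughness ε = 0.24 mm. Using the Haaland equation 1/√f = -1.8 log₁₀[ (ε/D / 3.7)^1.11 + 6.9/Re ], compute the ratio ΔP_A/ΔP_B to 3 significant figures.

Pipe A: V = Q/A = 0.001483/0.008171 = 0.1815 m/s; Re = 1.589e+04; ε/D = 0.00863; Haaland → f = 0.03972; ΔP_A = f(L/D)(ρV²/2) = 4461 Pa.
Pipe B: V = Q/A = 0.001483/0.002402 = 0.6176 m/s; Re = 2.931e+04; ε/D = 0.00434; Haaland → f = 0.03211; ΔP_B = f(L/D)(ρV²/2) = 1.825e+04 Pa.
ΔP_A/ΔP_B = 4461/1.825e+04 = 0.244.

ΔP_A/ΔP_B ≈ 0.244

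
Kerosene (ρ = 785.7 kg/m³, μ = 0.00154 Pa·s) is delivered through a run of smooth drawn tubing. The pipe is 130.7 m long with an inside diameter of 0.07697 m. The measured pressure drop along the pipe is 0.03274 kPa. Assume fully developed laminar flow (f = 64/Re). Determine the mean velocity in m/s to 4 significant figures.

V ≈ 0.03011 m/s

For laminar flow, f = 64/Re with Re = ρVD/μ, so Darcy-Weisbach reduces to ΔP = 32μLV/D². Solving for V: V = ΔP·D²/(32μL) = 32.74·(0.07697)²/(32·0.00154·130.7) = 0.03011 m/s.
Check: Re = ρVD/μ = 785.7·0.03011·0.07697/0.00154 = 1183 < 2300, so the laminar assumption holds.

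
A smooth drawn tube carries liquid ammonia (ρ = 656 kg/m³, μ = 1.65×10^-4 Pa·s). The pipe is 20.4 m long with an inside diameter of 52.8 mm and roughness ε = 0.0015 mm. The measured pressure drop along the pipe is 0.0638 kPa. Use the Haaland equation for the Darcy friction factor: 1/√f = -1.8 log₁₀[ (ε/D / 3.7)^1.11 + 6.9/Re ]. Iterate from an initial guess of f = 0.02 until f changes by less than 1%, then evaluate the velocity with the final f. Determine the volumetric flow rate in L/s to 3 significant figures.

Q ≈ 0.323 L/s

Rearranging Darcy-Weisbach: V = √(2·ΔP·D/(f·L·ρ)). With ε/D = 1.5e-06/0.0528 = 2.84e-05, iterate starting from f = 0.02:
  f = 0.02 → V = √(2·63.8·0.0528/(0.02·20.4·656)) = 0.1587 m/s; Re = ρVD/μ = 3.331e+04; f → 0.0228
  f = 0.0228 → V = 0.1486 m/s; Re = 3.119e+04; f → 0.02315
  f = 0.02315 → V = 0.1475 m/s; Re = 3.095e+04; f → 0.02319
Converged (Δf/f < 1%). With the final f = 0.02319: V = √(2·63.8·0.0528/(0.02319·20.4·656)) = 0.1473 m/s.
Q = V·A = 0.1473·(π/4·0.0528²) = 0.0003226 m³/s = 0.323 L/s.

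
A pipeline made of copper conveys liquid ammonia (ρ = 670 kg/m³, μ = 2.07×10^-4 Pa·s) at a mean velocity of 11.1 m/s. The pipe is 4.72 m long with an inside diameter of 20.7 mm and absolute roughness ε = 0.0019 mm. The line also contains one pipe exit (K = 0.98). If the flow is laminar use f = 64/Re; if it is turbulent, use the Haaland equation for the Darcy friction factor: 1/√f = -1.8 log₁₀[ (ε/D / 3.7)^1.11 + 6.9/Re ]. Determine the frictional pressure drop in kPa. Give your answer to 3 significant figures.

ΔP ≈ 168 kPa

Reynolds number Re = ρVD/μ = 670 · 11.1 · 0.0207 / 0.000207 = 7.437e+05.
Re > 4000 → turbulent. Relative roughness ε/D = 1.9e-06/0.0207 = 9.18e-05. Haaland: 1/√f = -1.8 log₁₀[(9.18e-05/3.7)^1.11 + 6.9/7.437e+05] = -1.8 log₁₀[7.73e-06 + 9.28e-06] = 8.585, so f = 0.01357.
Total minor-loss coefficient ΣK = 1·0.98 = 0.98.
ΔP = [f·L/D + ΣK]·(ρV²/2) = [0.01357·4.72/0.0207 + 0.98]·(670·11.1²/2) = [3.094 + 0.98]·4.128e+04 = 1.681e+05 Pa.
ΔP = 1.681e+05 Pa = 168 kPa.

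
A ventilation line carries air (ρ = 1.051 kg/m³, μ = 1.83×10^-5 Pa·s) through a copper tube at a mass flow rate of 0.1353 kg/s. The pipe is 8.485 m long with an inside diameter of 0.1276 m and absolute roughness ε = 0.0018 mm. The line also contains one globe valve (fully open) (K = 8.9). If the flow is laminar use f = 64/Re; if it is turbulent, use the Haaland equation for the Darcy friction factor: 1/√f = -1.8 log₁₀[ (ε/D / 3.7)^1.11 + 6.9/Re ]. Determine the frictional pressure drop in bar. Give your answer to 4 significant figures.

ΔP ≈ 0.005415 bar

A = πD²/4 = π(0.1276)²/4 = 0.01279 m²; mean velocity V = ṁ/(ρA) = 0.1353/(1.051 · 0.01279) = 10.07 m/s.
Reynolds number Re = ρVD/μ = 1.051 · 10.07 · 0.1276 / 1.83e-05 = 7.377e+04.
Re > 4000 → turbulent. Relative roughness ε/D = 1.8e-06/0.1276 = 1.41e-05. Haaland: 1/√f = -1.8 log₁₀[(1.41e-05/3.7)^1.11 + 6.9/7.377e+04] = -1.8 log₁₀[9.66e-07 + 9.35e-05] = 7.244, so f = 0.01906.
Total minor-loss coefficient ΣK = 1·8.9 = 8.9.
ΔP = [f·L/D + ΣK]·(ρV²/2) = [0.01906·8.485/0.1276 + 8.9]·(1.051·10.07²/2) = [1.267 + 8.9]·53.26 = 541.5 Pa.
ΔP = 541.5 Pa = 0.005415 bar.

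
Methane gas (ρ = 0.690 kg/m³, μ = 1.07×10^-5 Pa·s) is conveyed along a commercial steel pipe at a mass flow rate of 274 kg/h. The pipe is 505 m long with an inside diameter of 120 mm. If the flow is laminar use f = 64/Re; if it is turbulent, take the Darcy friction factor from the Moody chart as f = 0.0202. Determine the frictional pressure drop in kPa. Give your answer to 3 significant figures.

ΔP ≈ 2.79 kPa

ṁ = 274 kg/h = 274/3600 = 0.07611 kg/s.
A = πD²/4 = π(0.12)²/4 = 0.01131 m²; mean velocity V = ṁ/(ρA) = 0.07611/(0.69 · 0.01131) = 9.753 m/s.
Reynolds number Re = ρVD/μ = 0.69 · 9.753 · 0.12 / 1.07e-05 = 7.547e+04.
Re > 4000 → turbulent; use the Moody-chart value f = 0.0202.
Darcy-Weisbach: ΔP = f(L/D)(ρV²/2) = 0.0202·(505/0.12)·(0.69·9.753²/2) = 0.0202·4208·32.82 = 2790 Pa.
ΔP = 2790 Pa = 2.79 kPa.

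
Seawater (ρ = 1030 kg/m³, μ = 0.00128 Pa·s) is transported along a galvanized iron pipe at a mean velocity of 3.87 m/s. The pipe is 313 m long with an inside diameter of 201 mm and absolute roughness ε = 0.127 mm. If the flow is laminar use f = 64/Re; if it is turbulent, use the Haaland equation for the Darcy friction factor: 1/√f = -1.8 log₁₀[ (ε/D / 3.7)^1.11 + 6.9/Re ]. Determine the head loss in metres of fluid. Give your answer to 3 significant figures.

h_f ≈ 21.7 m

Reynolds number Re = ρVD/μ = 1030 · 3.87 · 0.201 / 0.00128 = 6.259e+05.
Re > 4000 → turbulent. Relative roughness ε/D = 0.000127/0.201 = 0.000632. Haaland: 1/√f = -1.8 log₁₀[(0.000632/3.7)^1.11 + 6.9/6.259e+05] = -1.8 log₁₀[6.58e-05 + 1.1e-05] = 7.407, so f = 0.01823.
Darcy-Weisbach: ΔP = f(L/D)(ρV²/2) = 0.01823·(313/0.201)·(1030·3.87²/2) = 0.01823·1557·7713 = 2.19e+05 Pa.
Head loss h_f = ΔP/(ρg) = 2.19e+05/(1030·9.81) = 21.7 m.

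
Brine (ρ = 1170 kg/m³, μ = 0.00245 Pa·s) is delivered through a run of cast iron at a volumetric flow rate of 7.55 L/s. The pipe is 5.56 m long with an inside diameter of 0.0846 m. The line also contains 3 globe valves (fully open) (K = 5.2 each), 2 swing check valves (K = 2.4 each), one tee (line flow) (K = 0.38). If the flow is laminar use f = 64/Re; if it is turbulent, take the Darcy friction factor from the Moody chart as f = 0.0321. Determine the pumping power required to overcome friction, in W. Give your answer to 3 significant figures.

P ≈ 182 W

Q = 7.55 L/s = 7.55/1000 = 0.00755 m³/s.
Cross-sectional area A = πD²/4 = π(0.0846)²/4 = 0.005621 m²; mean velocity V = Q/A = 0.00755/0.005621 = 1.343 m/s.
Reynolds number Re = ρVD/μ = 1170 · 1.343 · 0.0846 / 0.00245 = 5.426e+04.
Re > 4000 → turbulent; use the Moody-chart value f = 0.0321.
Total minor-loss coefficient ΣK = 3·5.2 + 2·2.4 + 1·0.38 = 20.8.
ΔP = [f·L/D + ΣK]·(ρV²/2) = [0.0321·5.56/0.0846 + 20.8]·(1170·1.343²/2) = [2.11 + 20.8]·1055 = 2.416e+04 Pa.
Pumping power P = QΔP = 0.00755·2.416e+04 = 182.4 W = 182 W.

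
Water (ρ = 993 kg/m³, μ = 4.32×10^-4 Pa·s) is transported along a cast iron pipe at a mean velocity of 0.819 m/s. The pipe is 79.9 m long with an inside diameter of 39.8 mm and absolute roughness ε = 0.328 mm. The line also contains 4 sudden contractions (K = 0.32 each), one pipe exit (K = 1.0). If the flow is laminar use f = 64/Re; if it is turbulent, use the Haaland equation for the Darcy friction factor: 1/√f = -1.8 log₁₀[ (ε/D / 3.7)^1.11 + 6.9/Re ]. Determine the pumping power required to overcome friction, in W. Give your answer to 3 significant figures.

Reynolds number Re = ρVD/μ = 993 · 0.819 · 0.0398 / 0.000432 = 7.493e+04.
Re > 4000 → turbulent. Relative roughness ε/D = 0.000328/0.0398 = 0.00824. Haaland: 1/√f = -1.8 log₁₀[(0.00824/3.7)^1.11 + 6.9/7.493e+04] = -1.8 log₁₀[0.00114 + 9.21e-05] = 5.238, so f = 0.03644.
Total minor-loss coefficient ΣK = 4·0.32 + 1·1 = 2.28.
ΔP = [f·L/D + ΣK]·(ρV²/2) = [0.03644·79.9/0.0398 + 2.28]·(993·0.819²/2) = [73.16 + 2.28]·333 = 2.512e+04 Pa.
Q = V·A = 0.819·0.001244 = 0.001019 m³/s.
Pumping power P = QΔP = 0.001019·2.512e+04 = 25.60 W = 25.6 W.

P ≈ 25.6 W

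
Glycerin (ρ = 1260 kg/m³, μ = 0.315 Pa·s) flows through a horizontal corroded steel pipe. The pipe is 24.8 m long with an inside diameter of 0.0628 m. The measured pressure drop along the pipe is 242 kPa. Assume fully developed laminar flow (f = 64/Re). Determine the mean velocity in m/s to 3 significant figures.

For laminar flow, f = 64/Re with Re = ρVD/μ, so Darcy-Weisbach reduces to ΔP = 32μLV/D². Solving for V: V = ΔP·D²/(32μL) = 2.42e+05·(0.0628)²/(32·0.315·24.8) = 3.818 m/s.
Check: Re = ρVD/μ = 1260·3.818·0.0628/0.315 = 959.1 < 2300, so the laminar assumption holds.

V ≈ 3.82 m/s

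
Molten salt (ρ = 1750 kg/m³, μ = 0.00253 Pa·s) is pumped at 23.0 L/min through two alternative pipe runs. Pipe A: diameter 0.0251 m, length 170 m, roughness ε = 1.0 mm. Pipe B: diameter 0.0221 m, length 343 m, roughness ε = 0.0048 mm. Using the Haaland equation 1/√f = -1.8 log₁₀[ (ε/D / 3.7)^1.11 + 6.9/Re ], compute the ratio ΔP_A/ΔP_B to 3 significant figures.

ΔP_A/ΔP_B ≈ 0.627

Pipe A: V = Q/A = 0.0003833/0.0004948 = 0.7747 m/s; Re = 1.345e+04; ε/D = 0.0398; Haaland → f = 0.06667; ΔP_A = f(L/D)(ρV²/2) = 2.371e+05 Pa.
Pipe B: V = Q/A = 0.0003833/0.0003836 = 0.9993 m/s; Re = 1.528e+04; ε/D = 0.000217; Haaland → f = 0.0279; ΔP_B = f(L/D)(ρV²/2) = 3.783e+05 Pa.
ΔP_A/ΔP_B = 2.371e+05/3.783e+05 = 0.627.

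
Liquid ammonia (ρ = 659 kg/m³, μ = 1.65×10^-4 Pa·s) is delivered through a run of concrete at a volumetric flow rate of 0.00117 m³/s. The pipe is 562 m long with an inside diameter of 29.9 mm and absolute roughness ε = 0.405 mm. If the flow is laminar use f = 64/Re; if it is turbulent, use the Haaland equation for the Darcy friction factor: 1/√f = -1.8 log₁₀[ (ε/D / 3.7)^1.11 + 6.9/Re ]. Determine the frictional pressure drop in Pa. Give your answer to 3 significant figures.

ΔP ≈ 730000 Pa

Cross-sectional area A = πD²/4 = π(0.0299)²/4 = 0.0007022 m²; mean velocity V = Q/A = 0.00117/0.0007022 = 1.666 m/s.
Reynolds number Re = ρVD/μ = 659 · 1.666 · 0.0299 / 0.000165 = 1.99e+05.
Re > 4000 → turbulent. Relative roughness ε/D = 0.000405/0.0299 = 0.0135. Haaland: 1/√f = -1.8 log₁₀[(0.0135/3.7)^1.11 + 6.9/1.99e+05] = -1.8 log₁₀[0.00198 + 3.47e-05] = 4.854, so f = 0.04244.
Darcy-Weisbach: ΔP = f(L/D)(ρV²/2) = 0.04244·(562/0.0299)·(659·1.666²/2) = 0.04244·1.88e+04·914.9 = 7.297e+05 Pa.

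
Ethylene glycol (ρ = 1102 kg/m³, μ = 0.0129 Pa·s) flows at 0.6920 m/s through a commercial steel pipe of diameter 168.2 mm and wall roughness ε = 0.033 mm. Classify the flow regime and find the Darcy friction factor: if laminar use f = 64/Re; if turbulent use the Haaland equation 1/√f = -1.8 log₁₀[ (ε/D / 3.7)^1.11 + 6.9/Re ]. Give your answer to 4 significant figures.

Re = ρVD/μ = 1102·0.692·0.1682/0.0129 = 9943.
Re > 4000 → turbulent. ε/D = 3.3e-05/0.1682 = 0.000196; Haaland: 1/√f = -1.8 log₁₀[1.8e-05 + 0.000694] = 5.666, so f = 0.03115.

f ≈ 0.03115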